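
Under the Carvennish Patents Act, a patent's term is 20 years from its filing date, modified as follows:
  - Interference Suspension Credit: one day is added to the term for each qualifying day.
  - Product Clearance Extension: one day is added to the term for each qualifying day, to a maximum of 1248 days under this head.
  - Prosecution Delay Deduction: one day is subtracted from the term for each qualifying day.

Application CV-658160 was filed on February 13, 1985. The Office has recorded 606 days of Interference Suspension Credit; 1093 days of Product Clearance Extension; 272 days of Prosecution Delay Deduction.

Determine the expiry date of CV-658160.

Base term: filing date + 20 years → 13 February 2005.
Interference Suspension Credit: +606 days → 12 October 2006.
Product Clearance Extension: 1093 days (within the 1248-day cap) → +1093 days → 9 October 2009.
Prosecution Delay Deduction: −272 days → 10 January 2009.

January 10, 2009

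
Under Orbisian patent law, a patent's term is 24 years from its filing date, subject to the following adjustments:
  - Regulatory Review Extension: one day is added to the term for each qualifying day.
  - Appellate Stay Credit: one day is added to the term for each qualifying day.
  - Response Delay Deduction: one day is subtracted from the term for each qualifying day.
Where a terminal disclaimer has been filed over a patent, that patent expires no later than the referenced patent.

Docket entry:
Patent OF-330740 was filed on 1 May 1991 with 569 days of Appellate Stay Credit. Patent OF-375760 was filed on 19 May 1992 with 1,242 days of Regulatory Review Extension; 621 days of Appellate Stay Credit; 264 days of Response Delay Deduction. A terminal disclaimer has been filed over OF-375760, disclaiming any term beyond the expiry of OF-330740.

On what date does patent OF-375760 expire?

November 20, 2016

Natural term of OF-375760:
  Base: filing + 24 years → 19 May 2016.
  Regulatory Review Extension: +1242 days → 13 October 2019.
  Appellate Stay Credit: +621 days → 25 June 2021.
  Response Delay Deduction: −264 days → 4 October 2020.
Expiry of referenced patent OF-330740:
  Base: filing + 24 years → 1 May 2015.
  Appellate Stay Credit: +569 days → 20 November 2016.
Terminal disclaimer: OF-375760 expires on the earlier of 4 October 2020 and 20 November 2016.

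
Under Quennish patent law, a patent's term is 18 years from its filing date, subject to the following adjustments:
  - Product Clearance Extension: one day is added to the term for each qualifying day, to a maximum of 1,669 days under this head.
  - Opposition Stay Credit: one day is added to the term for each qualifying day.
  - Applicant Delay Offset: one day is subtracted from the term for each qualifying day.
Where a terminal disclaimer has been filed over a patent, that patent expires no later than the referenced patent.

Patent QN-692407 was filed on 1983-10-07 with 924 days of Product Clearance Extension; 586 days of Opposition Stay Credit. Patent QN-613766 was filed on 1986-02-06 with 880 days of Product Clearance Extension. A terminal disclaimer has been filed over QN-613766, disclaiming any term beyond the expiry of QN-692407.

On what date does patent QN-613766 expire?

November 25, 2005

Natural term of QN-613766:
  Base: filing + 18 years → 6 February 2004.
  Product Clearance Extension: 880 days (within the 1669-day cap) → +880 days → 5 July 2006.
Expiry of referenced patent QN-692407:
  Base: filing + 18 years → 7 October 2001.
  Product Clearance Extension: 924 days (within the 1669-day cap) → +924 days → 18 April 2004.
  Opposition Stay Credit: +586 days → 25 November 2005.
Terminal disclaimer: QN-613766 expires on the earlier of 5 July 2006 and 25 November 2005.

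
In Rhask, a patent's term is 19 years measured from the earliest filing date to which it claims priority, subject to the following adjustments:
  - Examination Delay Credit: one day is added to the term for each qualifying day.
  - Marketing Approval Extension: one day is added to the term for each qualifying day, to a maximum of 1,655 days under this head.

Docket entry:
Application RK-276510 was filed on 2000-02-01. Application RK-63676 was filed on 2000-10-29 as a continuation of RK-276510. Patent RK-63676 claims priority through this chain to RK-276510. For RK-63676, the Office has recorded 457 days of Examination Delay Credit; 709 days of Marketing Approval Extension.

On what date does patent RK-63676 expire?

Earliest priority filing: 1 February 2000.
Base term: 1 February 2000 + 19 years → 1 February 2019.
Examination Delay Credit: +457 days → 3 May 2020.
Marketing Approval Extension: 709 days (within the 1655-day cap) → +709 days → 12 April 2022.

April 12, 2022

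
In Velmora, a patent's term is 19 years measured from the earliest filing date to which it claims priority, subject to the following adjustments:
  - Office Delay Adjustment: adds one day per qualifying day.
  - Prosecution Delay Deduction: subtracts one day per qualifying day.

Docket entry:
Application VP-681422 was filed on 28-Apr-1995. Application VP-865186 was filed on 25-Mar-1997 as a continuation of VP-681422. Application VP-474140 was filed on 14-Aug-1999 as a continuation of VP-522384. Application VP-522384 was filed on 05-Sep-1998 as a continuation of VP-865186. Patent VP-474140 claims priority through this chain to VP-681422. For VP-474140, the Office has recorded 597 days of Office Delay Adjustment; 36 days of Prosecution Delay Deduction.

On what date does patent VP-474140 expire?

Earliest priority filing: 28 April 1995.
Base term: 28 April 1995 + 19 years → 28 April 2014.
Office Delay Adjustment: +597 days → 16 December 2015.
Prosecution Delay Deduction: −36 days → 10 November 2015.

2015-11-10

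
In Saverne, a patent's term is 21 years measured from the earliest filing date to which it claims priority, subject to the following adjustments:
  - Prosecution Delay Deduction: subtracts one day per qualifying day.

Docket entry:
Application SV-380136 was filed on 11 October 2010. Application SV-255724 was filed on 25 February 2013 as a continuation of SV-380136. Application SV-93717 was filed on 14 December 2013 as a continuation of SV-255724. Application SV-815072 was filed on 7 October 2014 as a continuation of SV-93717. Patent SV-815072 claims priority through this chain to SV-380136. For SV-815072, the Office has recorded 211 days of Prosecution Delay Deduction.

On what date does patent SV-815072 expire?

Earliest priority filing: 11 October 2010.
Base term: 11 October 2010 + 21 years → 11 October 2031.
Prosecution Delay Deduction: −211 days → 14 March 2031.

2031-03-14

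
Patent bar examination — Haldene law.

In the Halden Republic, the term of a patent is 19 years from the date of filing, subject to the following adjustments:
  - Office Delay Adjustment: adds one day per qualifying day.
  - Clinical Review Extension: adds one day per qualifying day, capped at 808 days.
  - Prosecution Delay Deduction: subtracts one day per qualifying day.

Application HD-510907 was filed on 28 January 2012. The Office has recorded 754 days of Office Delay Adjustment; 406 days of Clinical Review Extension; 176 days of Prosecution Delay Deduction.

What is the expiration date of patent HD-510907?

2033-10-08

Base term: filing date + 19 years → 28 January 2031.
Office Delay Adjustment: +754 days → 20 February 2033.
Clinical Review Extension: 406 days (within the 808-day cap) → +406 days → 2 April 2034.
Prosecution Delay Deduction: −176 days → 8 October 2033.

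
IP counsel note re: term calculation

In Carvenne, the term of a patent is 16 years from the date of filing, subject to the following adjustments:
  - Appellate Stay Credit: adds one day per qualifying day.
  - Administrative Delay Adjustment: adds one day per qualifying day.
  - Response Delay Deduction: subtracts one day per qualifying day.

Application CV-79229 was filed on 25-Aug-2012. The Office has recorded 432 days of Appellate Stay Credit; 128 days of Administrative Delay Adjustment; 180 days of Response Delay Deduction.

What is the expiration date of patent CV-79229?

2029-09-09

Base term: filing date + 16 years → 25 August 2028.
Appellate Stay Credit: +432 days → 31 October 2029.
Administrative Delay Adjustment: +128 days → 8 March 2030.
Response Delay Deduction: −180 days → 9 September 2029.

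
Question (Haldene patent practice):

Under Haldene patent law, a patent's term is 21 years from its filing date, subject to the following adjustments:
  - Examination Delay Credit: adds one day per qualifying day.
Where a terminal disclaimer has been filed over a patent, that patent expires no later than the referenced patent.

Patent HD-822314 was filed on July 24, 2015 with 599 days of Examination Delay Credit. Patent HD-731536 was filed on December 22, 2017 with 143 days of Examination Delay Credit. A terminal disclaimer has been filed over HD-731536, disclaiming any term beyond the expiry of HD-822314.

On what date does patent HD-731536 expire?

Natural term of HD-731536:
  Base: filing + 21 years → 22 December 2038.
  Examination Delay Credit: +143 days → 14 May 2039.
Expiry of referenced patent HD-822314:
  Base: filing + 21 years → 24 July 2036.
  Examination Delay Credit: +599 days → 15 March 2038.
Terminal disclaimer: HD-731536 expires on the earlier of 14 May 2039 and 15 March 2038.

2038-03-15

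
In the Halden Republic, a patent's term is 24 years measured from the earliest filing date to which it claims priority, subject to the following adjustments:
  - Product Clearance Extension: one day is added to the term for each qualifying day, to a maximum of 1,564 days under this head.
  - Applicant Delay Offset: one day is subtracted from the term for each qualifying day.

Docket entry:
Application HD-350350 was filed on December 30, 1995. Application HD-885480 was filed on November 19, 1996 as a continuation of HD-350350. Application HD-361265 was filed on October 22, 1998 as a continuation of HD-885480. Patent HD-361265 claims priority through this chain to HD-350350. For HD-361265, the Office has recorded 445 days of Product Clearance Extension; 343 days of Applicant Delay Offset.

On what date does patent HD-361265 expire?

Earliest priority filing: 30 December 1995.
Base term: 30 December 1995 + 24 years → 30 December 2019.
Product Clearance Extension: 445 days (within the 1564-day cap) → +445 days → 19 March 2021.
Applicant Delay Offset: −343 days → 10 April 2020.

April 10, 2020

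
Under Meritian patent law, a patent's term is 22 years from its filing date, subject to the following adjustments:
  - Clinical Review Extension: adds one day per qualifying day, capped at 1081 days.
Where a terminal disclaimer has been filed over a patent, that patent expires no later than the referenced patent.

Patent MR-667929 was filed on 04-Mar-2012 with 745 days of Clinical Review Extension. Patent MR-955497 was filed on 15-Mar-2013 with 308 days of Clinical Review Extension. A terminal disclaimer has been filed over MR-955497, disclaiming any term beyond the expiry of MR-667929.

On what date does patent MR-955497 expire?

Natural term of MR-955497:
  Base: filing + 22 years → 15 March 2035.
  Clinical Review Extension: 308 days (within the 1081-day cap) → +308 days → 17 January 2036.
Expiry of referenced patent MR-667929:
  Base: filing + 22 years → 4 March 2034.
  Clinical Review Extension: 745 days (within the 1081-day cap) → +745 days → 18 March 2036.
Terminal disclaimer: MR-955497 expires on the earlier of 17 January 2036 and 18 March 2036.

2036-01-17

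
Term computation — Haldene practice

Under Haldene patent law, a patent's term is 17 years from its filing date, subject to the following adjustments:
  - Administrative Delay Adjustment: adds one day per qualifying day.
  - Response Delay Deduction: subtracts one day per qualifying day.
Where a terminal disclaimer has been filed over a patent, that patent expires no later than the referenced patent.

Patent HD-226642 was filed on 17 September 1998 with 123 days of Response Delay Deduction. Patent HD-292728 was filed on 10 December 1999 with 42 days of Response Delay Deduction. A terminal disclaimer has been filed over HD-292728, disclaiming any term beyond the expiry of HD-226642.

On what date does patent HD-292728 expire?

May 17, 2015

Natural term of HD-292728:
  Base: filing + 17 years → 10 December 2016.
  Response Delay Deduction: −42 days → 29 October 2016.
Expiry of referenced patent HD-226642:
  Base: filing + 17 years → 17 September 2015.
  Response Delay Deduction: −123 days → 17 May 2015.
Terminal disclaimer: HD-292728 expires on the earlier of 29 October 2016 and 17 May 2015.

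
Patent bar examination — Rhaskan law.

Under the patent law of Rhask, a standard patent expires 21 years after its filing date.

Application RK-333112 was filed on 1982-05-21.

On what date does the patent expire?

May 21, 2003

Filing date + 21 years → 21 May 2003.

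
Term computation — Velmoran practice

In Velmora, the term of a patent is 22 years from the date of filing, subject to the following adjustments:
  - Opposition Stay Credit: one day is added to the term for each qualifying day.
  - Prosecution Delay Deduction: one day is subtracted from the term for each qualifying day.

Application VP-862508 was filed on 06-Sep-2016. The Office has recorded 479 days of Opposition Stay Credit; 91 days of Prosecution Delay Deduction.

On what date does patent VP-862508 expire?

September 29, 2039

Base term: filing date + 22 years → 6 September 2038.
Opposition Stay Credit: +479 days → 29 December 2039.
Prosecution Delay Deduction: −91 days → 29 September 2039.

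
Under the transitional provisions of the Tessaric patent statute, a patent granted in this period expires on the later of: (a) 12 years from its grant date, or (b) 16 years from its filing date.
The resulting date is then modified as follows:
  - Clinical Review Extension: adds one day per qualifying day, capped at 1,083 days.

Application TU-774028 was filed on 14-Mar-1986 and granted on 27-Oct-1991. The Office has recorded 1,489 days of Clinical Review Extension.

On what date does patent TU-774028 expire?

(a) grant + 12 years → 27 October 2003.
(b) filing + 16 years → 14 March 2002.
Later of the two: 27 October 2003.
Clinical Review Extension: 1489 days claimed exceeds the 1083-day cap, so +1083 days → 14 October 2006.

2006-10-14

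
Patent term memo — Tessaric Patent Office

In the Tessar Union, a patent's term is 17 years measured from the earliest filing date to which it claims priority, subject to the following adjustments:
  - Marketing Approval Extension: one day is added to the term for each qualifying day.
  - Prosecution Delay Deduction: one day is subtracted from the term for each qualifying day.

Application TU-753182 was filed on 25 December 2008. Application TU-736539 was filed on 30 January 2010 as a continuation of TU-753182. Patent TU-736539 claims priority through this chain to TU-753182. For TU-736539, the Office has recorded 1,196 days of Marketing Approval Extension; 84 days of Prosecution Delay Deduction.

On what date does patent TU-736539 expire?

Earliest priority filing: 25 December 2008.
Base term: 25 December 2008 + 17 years → 25 December 2025.
Marketing Approval Extension: +1196 days → 4 April 2029.
Prosecution Delay Deduction: −84 days → 10 January 2029.

2029-01-10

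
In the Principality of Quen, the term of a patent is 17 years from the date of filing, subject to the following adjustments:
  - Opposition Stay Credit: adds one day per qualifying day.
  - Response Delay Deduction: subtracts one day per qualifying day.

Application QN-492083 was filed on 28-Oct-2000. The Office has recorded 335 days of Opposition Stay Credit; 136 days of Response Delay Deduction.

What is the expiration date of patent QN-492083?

Base term: filing date + 17 years → 28 October 2017.
Opposition Stay Credit: +335 days → 28 September 2018.
Response Delay Deduction: −136 days → 15 May 2018.

2018-05-15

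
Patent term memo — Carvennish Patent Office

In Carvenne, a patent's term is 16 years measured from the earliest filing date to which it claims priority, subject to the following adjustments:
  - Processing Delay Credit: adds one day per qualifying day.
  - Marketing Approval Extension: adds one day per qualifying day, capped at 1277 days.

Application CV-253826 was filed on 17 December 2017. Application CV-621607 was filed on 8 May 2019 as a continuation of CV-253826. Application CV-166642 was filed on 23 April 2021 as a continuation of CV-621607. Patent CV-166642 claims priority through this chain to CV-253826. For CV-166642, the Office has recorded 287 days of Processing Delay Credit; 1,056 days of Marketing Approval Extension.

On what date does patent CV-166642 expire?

Earliest priority filing: 17 December 2017.
Base term: 17 December 2017 + 16 years → 17 December 2033.
Processing Delay Credit: +287 days → 30 September 2034.
Marketing Approval Extension: 1056 days (within the 1277-day cap) → +1056 days → 21 August 2037.

2037-08-21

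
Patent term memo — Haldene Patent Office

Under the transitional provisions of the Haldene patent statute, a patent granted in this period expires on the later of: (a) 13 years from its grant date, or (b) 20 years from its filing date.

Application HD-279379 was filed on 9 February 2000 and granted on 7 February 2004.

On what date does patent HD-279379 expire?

February 9, 2020

(a) grant + 13 years → 7 February 2017.
(b) filing + 20 years → 9 February 2020.
Later of the two: 9 February 2020.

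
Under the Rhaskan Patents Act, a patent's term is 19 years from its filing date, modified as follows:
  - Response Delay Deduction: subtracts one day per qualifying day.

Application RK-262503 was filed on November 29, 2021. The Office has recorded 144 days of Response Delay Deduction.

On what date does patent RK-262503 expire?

Base term: filing date + 19 years → 29 November 2040.
Response Delay Deduction: −144 days → 8 July 2040.

2040-07-08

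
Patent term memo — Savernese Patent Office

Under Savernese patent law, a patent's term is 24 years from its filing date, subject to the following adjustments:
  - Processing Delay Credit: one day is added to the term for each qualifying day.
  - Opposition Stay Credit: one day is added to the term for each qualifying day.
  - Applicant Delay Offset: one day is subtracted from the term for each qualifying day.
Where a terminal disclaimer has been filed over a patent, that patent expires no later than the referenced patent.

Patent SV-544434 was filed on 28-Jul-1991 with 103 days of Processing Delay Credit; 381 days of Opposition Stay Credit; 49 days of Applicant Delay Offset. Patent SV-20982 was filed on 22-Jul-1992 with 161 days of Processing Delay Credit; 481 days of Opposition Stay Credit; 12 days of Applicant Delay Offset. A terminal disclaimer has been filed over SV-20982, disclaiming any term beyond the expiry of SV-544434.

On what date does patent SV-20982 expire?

2016-10-05

Natural term of SV-20982:
  Base: filing + 24 years → 22 July 2016.
  Processing Delay Credit: +161 days → 30 December 2016.
  Opposition Stay Credit: +481 days → 25 April 2018.
  Applicant Delay Offset: −12 days → 13 April 2018.
Expiry of referenced patent SV-544434:
  Base: filing + 24 years → 28 July 2015.
  Processing Delay Credit: +103 days → 8 November 2015.
  Opposition Stay Credit: +381 days → 23 November 2016.
  Applicant Delay Offset: −49 days → 5 October 2016.
Terminal disclaimer: SV-20982 expires on the earlier of 13 April 2018 and 5 October 2016.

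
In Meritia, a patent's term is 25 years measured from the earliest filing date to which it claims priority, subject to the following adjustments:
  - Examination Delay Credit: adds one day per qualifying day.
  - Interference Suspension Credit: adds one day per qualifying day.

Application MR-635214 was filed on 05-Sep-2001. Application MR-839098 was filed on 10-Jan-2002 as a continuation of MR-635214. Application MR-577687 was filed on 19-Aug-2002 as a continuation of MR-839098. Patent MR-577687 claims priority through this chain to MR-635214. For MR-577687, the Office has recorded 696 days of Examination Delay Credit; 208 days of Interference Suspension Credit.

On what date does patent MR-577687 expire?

February 25, 2029

Earliest priority filing: 5 September 2001.
Base term: 5 September 2001 + 25 years → 5 September 2026.
Examination Delay Credit: +696 days → 1 August 2028.
Interference Suspension Credit: +208 days → 25 February 2029.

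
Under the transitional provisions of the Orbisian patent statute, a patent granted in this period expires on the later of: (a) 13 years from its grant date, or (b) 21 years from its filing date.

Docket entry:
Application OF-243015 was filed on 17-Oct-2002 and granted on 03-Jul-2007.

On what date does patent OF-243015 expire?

(a) grant + 13 years → 3 July 2020.
(b) filing + 21 years → 17 October 2023.
Later of the two: 17 October 2023.

October 17, 2023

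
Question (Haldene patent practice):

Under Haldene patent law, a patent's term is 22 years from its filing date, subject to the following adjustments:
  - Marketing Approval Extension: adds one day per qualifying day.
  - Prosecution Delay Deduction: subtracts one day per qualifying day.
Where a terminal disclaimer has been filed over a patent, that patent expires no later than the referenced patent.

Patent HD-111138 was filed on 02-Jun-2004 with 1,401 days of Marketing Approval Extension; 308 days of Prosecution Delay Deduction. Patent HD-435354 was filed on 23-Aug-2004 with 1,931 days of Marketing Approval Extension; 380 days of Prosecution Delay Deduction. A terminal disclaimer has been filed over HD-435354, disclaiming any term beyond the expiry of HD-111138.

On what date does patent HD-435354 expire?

May 30, 2029

Natural term of HD-435354:
  Base: filing + 22 years → 23 August 2026.
  Marketing Approval Extension: +1931 days → 6 December 2031.
  Prosecution Delay Deduction: −380 days → 21 November 2030.
Expiry of referenced patent HD-111138:
  Base: filing + 22 years → 2 June 2026.
  Marketing Approval Extension: +1401 days → 3 April 2030.
  Prosecution Delay Deduction: −308 days → 30 May 2029.
Terminal disclaimer: HD-435354 expires on the earlier of 21 November 2030 and 30 May 2029.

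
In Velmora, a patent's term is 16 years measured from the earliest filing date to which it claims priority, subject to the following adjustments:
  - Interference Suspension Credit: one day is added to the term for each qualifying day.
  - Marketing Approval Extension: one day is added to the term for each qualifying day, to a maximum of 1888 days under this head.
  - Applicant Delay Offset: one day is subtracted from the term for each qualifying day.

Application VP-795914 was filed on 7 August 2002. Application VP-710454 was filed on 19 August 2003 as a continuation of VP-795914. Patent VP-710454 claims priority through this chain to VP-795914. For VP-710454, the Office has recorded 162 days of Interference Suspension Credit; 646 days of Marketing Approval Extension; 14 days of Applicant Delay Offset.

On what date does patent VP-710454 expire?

2020-10-09

Earliest priority filing: 7 August 2002.
Base term: 7 August 2002 + 16 years → 7 August 2018.
Interference Suspension Credit: +162 days → 16 January 2019.
Marketing Approval Extension: 646 days (within the 1888-day cap) → +646 days → 23 October 2020.
Applicant Delay Offset: −14 days → 9 October 2020.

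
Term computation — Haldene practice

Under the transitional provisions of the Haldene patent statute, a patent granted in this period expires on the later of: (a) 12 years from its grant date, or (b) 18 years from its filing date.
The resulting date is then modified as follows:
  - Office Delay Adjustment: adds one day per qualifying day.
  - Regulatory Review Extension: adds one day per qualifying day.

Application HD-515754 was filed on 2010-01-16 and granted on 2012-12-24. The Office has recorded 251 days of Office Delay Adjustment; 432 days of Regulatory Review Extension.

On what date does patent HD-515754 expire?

(a) grant + 12 years → 24 December 2024.
(b) filing + 18 years → 16 January 2028.
Later of the two: 16 January 2028.
Office Delay Adjustment: +251 days → 23 September 2028.
Regulatory Review Extension: +432 days → 29 November 2029.

2029-11-29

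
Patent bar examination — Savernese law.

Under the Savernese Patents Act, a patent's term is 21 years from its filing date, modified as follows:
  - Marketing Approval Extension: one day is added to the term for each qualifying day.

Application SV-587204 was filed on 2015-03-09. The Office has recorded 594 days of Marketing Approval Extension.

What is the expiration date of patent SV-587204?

Base term: filing date + 21 years → 9 March 2036.
Marketing Approval Extension: +594 days → 24 October 2037.

October 24, 2037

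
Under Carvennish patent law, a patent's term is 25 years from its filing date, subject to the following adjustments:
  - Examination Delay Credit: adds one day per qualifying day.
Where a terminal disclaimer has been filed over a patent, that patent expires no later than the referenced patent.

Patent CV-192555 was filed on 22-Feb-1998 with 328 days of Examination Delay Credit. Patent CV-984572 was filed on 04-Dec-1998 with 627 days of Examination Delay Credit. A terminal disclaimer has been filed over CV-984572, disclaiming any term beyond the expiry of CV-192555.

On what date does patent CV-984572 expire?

Natural term of CV-984572:
  Base: filing + 25 years → 4 December 2023.
  Examination Delay Credit: +627 days → 22 August 2025.
Expiry of referenced patent CV-192555:
  Base: filing + 25 years → 22 February 2023.
  Examination Delay Credit: +328 days → 16 January 2024.
Terminal disclaimer: CV-984572 expires on the earlier of 22 August 2025 and 16 January 2024.

2024-01-16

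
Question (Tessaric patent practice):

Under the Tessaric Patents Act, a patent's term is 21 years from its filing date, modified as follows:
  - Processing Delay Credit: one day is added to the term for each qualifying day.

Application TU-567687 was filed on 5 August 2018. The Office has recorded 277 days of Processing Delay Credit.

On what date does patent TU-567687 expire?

Base term: filing date + 21 years → 5 August 2039.
Processing Delay Credit: +277 days → 8 May 2040.

2040-05-08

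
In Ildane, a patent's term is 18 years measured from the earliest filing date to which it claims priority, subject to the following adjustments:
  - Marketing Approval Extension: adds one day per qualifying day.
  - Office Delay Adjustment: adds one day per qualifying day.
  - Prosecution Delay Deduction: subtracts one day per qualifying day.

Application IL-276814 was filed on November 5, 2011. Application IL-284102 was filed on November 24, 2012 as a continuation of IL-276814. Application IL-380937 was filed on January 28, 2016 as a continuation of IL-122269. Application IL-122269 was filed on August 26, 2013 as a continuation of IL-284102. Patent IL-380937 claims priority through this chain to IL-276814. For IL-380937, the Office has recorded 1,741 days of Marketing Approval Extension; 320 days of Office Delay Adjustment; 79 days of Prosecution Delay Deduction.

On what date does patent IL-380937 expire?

2035-04-10

Earliest priority filing: 5 November 2011.
Base term: 5 November 2011 + 18 years → 5 November 2029.
Marketing Approval Extension: +1741 days → 12 August 2034.
Office Delay Adjustment: +320 days → 28 June 2035.
Prosecution Delay Deduction: −79 days → 10 April 2035.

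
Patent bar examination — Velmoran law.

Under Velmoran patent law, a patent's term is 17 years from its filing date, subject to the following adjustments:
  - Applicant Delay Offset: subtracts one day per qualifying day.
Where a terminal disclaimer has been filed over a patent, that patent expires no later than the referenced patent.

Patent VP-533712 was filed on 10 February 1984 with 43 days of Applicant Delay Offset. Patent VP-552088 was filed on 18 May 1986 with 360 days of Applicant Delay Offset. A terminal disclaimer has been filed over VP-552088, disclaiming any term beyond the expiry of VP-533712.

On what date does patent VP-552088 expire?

2000-12-29

Natural term of VP-552088:
  Base: filing + 17 years → 18 May 2003.
  Applicant Delay Offset: −360 days → 23 May 2002.
Expiry of referenced patent VP-533712:
  Base: filing + 17 years → 10 February 2001.
  Applicant Delay Offset: −43 days → 29 December 2000.
Terminal disclaimer: VP-552088 expires on the earlier of 23 May 2002 and 29 December 2000.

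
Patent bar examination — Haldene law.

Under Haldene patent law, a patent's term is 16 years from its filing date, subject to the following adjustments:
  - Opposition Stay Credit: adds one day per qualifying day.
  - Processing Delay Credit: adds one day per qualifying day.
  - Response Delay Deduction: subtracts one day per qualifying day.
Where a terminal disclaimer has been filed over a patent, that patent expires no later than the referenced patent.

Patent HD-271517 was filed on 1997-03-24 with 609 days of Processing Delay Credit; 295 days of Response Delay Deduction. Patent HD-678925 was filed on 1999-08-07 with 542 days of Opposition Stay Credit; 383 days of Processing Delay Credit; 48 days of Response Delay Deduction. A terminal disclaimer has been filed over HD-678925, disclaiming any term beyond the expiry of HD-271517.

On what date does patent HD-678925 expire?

2014-02-01

Natural term of HD-678925:
  Base: filing + 16 years → 7 August 2015.
  Opposition Stay Credit: +542 days → 30 January 2017.
  Processing Delay Credit: +383 days → 17 February 2018.
  Response Delay Deduction: −48 days → 31 December 2017.
Expiry of referenced patent HD-271517:
  Base: filing + 16 years → 24 March 2013.
  Processing Delay Credit: +609 days → 23 November 2014.
  Response Delay Deduction: −295 days → 1 February 2014.
Terminal disclaimer: HD-678925 expires on the earlier of 31 December 2017 and 1 February 2014.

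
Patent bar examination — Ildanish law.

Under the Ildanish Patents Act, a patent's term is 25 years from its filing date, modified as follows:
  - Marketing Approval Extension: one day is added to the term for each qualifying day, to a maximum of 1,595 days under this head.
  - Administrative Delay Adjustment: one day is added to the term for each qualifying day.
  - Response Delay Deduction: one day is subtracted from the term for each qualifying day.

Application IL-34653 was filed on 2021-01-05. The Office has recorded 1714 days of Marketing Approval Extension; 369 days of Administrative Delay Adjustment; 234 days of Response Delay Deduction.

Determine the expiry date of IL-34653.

October 1, 2050

Base term: filing date + 25 years → 5 January 2046.
Marketing Approval Extension: 1714 days claimed exceeds the 1595-day cap, so +1595 days → 19 May 2050.
Administrative Delay Adjustment: +369 days → 23 May 2051.
Response Delay Deduction: −234 days → 1 October 2050.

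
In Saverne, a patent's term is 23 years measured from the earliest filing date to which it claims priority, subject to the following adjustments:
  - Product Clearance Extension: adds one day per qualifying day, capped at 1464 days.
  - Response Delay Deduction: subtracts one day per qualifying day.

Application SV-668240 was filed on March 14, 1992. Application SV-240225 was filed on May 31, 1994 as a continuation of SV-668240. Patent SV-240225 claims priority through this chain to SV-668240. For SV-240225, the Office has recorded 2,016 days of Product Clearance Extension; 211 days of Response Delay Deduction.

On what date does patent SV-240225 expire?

Earliest priority filing: 14 March 1992.
Base term: 14 March 1992 + 23 years → 14 March 2015.
Product Clearance Extension: 2016 days claimed exceeds the 1464-day cap, so +1464 days → 17 March 2019.
Response Delay Deduction: −211 days → 18 August 2018.

August 18, 2018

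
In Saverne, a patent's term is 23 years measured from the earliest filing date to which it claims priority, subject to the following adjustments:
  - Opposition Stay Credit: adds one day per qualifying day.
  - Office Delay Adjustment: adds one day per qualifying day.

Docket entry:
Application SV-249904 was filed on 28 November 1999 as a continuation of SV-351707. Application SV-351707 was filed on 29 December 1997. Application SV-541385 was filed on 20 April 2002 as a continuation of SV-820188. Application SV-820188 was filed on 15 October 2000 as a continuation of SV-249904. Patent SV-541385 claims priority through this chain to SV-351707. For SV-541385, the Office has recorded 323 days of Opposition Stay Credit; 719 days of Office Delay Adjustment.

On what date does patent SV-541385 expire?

Earliest priority filing: 29 December 1997.
Base term: 29 December 1997 + 23 years → 29 December 2020.
Opposition Stay Credit: +323 days → 17 November 2021.
Office Delay Adjustment: +719 days → 6 November 2023.

November 6, 2023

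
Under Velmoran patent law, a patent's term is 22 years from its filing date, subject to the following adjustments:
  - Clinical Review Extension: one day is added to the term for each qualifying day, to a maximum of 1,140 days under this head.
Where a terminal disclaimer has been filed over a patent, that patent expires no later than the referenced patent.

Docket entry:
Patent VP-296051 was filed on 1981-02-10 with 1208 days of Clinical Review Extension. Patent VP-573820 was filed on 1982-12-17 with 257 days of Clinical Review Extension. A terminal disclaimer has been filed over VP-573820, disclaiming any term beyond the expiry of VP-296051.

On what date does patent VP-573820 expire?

Natural term of VP-573820:
  Base: filing + 22 years → 17 December 2004.
  Clinical Review Extension: 257 days (within the 1140-day cap) → +257 days → 31 August 2005.
Expiry of referenced patent VP-296051:
  Base: filing + 22 years → 10 February 2003.
  Clinical Review Extension: 1208 days claimed exceeds the 1140-day cap, so +1140 days → 26 March 2006.
Terminal disclaimer: VP-573820 expires on the earlier of 31 August 2005 and 26 March 2006.

2005-08-31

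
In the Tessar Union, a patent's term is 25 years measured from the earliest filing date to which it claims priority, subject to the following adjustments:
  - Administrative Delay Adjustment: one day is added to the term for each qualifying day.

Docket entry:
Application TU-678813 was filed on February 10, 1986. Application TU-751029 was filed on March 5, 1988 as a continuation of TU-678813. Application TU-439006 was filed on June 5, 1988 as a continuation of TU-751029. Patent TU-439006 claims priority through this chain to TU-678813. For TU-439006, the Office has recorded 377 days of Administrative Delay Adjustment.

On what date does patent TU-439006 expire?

February 22, 2012

Earliest priority filing: 10 February 1986.
Base term: 10 February 1986 + 25 years → 10 February 2011.
Administrative Delay Adjustment: +377 days → 22 February 2012.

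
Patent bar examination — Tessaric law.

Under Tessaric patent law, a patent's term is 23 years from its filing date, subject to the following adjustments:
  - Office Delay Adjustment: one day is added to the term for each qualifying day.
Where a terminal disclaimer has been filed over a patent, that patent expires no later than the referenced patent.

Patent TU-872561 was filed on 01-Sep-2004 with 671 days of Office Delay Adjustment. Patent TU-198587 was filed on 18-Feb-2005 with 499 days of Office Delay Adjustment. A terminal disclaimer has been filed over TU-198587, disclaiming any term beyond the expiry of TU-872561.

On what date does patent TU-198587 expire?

2029-07-01

Natural term of TU-198587:
  Base: filing + 23 years → 18 February 2028.
  Office Delay Adjustment: +499 days → 1 July 2029.
Expiry of referenced patent TU-872561:
  Base: filing + 23 years → 1 September 2027.
  Office Delay Adjustment: +671 days → 3 July 2029.
Terminal disclaimer: TU-198587 expires on the earlier of 1 July 2029 and 3 July 2029.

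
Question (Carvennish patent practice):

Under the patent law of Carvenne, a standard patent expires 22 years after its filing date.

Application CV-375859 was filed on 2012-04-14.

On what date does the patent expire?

Filing date + 22 years → 14 April 2034.

2034-04-14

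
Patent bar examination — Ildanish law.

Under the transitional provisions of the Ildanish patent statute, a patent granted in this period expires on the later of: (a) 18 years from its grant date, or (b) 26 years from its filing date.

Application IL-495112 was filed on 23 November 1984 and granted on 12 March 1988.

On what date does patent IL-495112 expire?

(a) grant + 18 years → 12 March 2006.
(b) filing + 26 years → 23 November 2010.
Later of the two: 23 November 2010.

November 23, 2010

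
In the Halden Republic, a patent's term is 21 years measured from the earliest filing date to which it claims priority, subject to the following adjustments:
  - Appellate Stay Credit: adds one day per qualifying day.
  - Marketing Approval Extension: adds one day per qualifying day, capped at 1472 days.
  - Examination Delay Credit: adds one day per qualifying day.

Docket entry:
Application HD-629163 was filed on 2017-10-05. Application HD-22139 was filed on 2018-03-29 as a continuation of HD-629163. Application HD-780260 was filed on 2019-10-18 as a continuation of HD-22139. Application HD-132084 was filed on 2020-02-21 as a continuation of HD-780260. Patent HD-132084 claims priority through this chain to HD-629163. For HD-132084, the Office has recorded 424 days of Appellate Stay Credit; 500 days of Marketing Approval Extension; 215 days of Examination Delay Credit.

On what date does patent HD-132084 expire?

Earliest priority filing: 5 October 2017.
Base term: 5 October 2017 + 21 years → 5 October 2038.
Appellate Stay Credit: +424 days → 3 December 2039.
Marketing Approval Extension: 500 days (within the 1472-day cap) → +500 days → 16 April 2041.
Examination Delay Credit: +215 days → 17 November 2041.

2041-11-17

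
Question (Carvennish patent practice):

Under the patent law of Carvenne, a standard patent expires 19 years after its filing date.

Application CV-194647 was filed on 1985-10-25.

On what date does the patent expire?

Filing date + 19 years → 25 October 2004.

2004-10-25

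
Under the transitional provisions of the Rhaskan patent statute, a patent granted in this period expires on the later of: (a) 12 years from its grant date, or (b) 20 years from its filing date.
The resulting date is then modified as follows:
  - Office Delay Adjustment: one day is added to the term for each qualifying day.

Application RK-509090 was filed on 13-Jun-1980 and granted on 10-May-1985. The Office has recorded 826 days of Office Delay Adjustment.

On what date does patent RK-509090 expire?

2002-09-17

(a) grant + 12 years → 10 May 1997.
(b) filing + 20 years → 13 June 2000.
Later of the two: 13 June 2000.
Office Delay Adjustment: +826 days → 17 September 2002.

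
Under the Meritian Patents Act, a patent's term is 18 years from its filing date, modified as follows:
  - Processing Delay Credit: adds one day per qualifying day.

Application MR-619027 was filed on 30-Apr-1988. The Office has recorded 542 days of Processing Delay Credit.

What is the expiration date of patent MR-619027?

Base term: filing date + 18 years → 30 April 2006.
Processing Delay Credit: +542 days → 24 October 2007.

2007-10-24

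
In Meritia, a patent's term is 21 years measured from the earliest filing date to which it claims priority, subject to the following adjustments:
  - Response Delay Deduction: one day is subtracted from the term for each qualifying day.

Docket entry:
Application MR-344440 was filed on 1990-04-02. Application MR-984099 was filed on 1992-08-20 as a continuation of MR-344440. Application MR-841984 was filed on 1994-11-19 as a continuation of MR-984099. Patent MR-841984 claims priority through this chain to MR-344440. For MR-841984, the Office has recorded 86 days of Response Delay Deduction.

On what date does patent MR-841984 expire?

2011-01-06

Earliest priority filing: 2 April 1990.
Base term: 2 April 1990 + 21 years → 2 April 2011.
Response Delay Deduction: −86 days → 6 January 2011.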